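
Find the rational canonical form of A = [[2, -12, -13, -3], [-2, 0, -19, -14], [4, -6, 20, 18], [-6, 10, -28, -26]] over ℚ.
The invariant factors of A (the non-unit diagonal entries of the Smith normal form of xI - A over ℚ[x]) are x^2 + 2x + 2, x^2 + 2x + 2, each dividing the next. The characteristic polynomial is their product, (x^2 + 2x + 2)^2.

The rational canonical form is the block-diagonal matrix of companion matrices C(f_i):
R = [[0, -2, 0, 0], [1, -2, 0, 0], [0, 0, 0, -2], [0, 0, 1, -2]].

Note the characteristic polynomial does not split into linear factors over ℚ, so A has no Jordan form over ℚ; the rational canonical form exists over any field.

R = [[0, -2, 0, 0], [1, -2, 0, 0], [0, 0, 0, -2], [0, 0, 1, -2]]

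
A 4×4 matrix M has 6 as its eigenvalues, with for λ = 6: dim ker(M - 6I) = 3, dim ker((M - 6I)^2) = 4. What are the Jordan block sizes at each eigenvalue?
Jordan blocks: (6, 2), (6, 1), (6, 1)

λ = 6: successive nullity increments [3, 1] count blocks of size ≥ k; block sizes are [2, 1, 1].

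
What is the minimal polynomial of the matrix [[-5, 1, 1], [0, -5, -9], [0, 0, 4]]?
The characteristic polynomial factors as (x - 4)(x + 5)^2. The minimal polynomial is ∏(x - λ)^{k_λ} where k_λ is the size of the largest Jordan block at λ.

For λ = -5: rank(A + 5I) = 2, and the largest Jordan block has size 2 (the smallest k with rank((A + 5I)^k) = rank((A + 5I)^(k+1))).
For λ = 4: rank(A - 4I) = 2, and the largest Jordan block has size 1 (the smallest k with rank((A - 4I)^k) = rank((A - 4I)^(k+1))).

So m_A(x) = (x - 4)(x + 5)^2.

m_A(x) = (x - 4)(x + 5)^2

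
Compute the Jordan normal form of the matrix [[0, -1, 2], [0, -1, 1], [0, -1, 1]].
The characteristic polynomial is det(xI - A) = x^3, so the eigenvalues are 0 (algebraic multiplicity 3).

For λ = 0: rank(A) = 2, rank(A^2) = 1, rank(A^3) = 0. The eigenspace has dimension 3 - 2 = 1, so there is 1 Jordan block; the rank sequence gives block sizes [3].

Assembling the blocks gives the Jordan form J above.

J = [[0, 1, 0], [0, 0, 1], [0, 0, 0]]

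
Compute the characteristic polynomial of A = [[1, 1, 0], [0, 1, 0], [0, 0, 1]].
xI - A = [[x - 1, -1, 0], [0, x - 1, 0], [0, 0, x - 1]].

Expanding det(xI - A) along the first row:
det(xI - A) = + (x - 1)·det([[x - 1, 0], [0, x - 1]]) - (-1)·det([[0, 0], [0, x - 1]]) + (0)·det([[0, x - 1], [0, 0]]).

Evaluating gives χ_A(x) = x^3 - 3x^2 + 3x - 1 = (x - 1)^3.

χ_A(x) = (x - 1)^3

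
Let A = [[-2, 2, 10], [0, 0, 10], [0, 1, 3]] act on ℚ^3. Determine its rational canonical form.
R = [[-2, 0, 0], [0, 0, 10], [0, 1, 3]]

The invariant factors of A (the non-unit diagonal entries of the Smith normal form of xI - A over ℚ[x]) are x + 2, (x - 5)(x + 2), each dividing the next. The characteristic polynomial is their product, (x - 5)(x + 2)^2.

The rational canonical form is the block-diagonal matrix of companion matrices C(f_i):
R = [[-2, 0, 0], [0, 0, 10], [0, 1, 3]].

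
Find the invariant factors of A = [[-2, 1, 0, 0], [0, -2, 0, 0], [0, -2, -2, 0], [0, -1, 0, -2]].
The Jordan structure of A has elementary divisors (x + 2)^2, (x + 2), (x + 2). Arranging the block sizes at each eigenvalue in decreasing order and taking row products gives the invariant factors.

Invariant factors (smallest first, each dividing the next): x + 2, x + 2, (x + 2)^2.

Check: the last factor (x + 2)^2 is the minimal polynomial, and the product (x + 2)^4 is the characteristic polynomial.

x + 2, x + 2, (x + 2)^2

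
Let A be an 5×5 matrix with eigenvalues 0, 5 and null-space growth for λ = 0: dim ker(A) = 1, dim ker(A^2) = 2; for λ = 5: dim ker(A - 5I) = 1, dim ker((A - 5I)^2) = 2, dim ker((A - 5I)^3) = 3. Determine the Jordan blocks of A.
λ = 0: successive nullity increments [1, 1] count blocks of size ≥ k; block sizes are [2].
λ = 5: successive nullity increments [1, 1, 1] count blocks of size ≥ k; block sizes are [3].

Jordan blocks: (0, 2), (5, 3)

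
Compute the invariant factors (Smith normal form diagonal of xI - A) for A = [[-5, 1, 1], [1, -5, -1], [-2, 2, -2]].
x + 4, (x + 4)^2

The Jordan structure of A has elementary divisors (x + 4)^2, (x + 4). Arranging the block sizes at each eigenvalue in decreasing order and taking row products gives the invariant factors.

Invariant factors (smallest first, each dividing the next): x + 4, (x + 4)^2.

Check: the last factor (x + 4)^2 is the minimal polynomial, and the product (x + 4)^3 is the characteristic polynomial.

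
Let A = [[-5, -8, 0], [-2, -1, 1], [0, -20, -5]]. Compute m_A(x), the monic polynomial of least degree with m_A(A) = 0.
m_A(x) = (x + 3)^2(x + 5)

The characteristic polynomial factors as (x + 3)^2(x + 5). The minimal polynomial is ∏(x - λ)^{k_λ} where k_λ is the size of the largest Jordan block at λ.

For λ = -5: rank(A + 5I) = 2, and the largest Jordan block has size 1 (the smallest k with rank((A + 5I)^k) = rank((A + 5I)^(k+1))).
For λ = -3: rank(A + 3I) = 2, and the largest Jordan block has size 2 (the smallest k with rank((A + 3I)^k) = rank((A + 3I)^(k+1))).

So m_A(x) = (x + 3)^2(x + 5).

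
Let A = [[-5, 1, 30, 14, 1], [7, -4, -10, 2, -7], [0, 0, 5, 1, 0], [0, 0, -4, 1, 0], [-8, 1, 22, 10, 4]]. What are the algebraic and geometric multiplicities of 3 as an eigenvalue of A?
The characteristic polynomial is (x - 3)^3(x + 4)^2, so the factor x - 3 appears with exponent 3: the algebraic multiplicity is 3.

rank(A - 3I) = 3, so the eigenspace has dimension 5 - 3 = 2: the geometric multiplicity is 2.

Since 2 < 3, A is not diagonalizable.

algebraic multiplicity 3, geometric multiplicity 2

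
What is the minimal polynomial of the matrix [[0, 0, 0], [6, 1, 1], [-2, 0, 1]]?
The characteristic polynomial factors as x(x - 1)^2. The minimal polynomial is ∏(x - λ)^{k_λ} where k_λ is the size of the largest Jordan block at λ.

For λ = 0: rank(A) = 2, and the largest Jordan block has size 1 (the smallest k with rank(A^k) = rank(A^(k+1))).
For λ = 1: rank(A - I) = 2, and the largest Jordan block has size 2 (the smallest k with rank((A - I)^k) = rank((A - I)^(k+1))).

So m_A(x) = x(x - 1)^2.

m_A(x) = x(x - 1)^2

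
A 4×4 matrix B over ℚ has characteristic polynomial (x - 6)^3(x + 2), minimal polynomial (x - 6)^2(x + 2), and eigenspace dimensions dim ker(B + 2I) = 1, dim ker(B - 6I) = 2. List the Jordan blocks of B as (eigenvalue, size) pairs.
λ = -2: algebraic multiplicity 1 (exponent in χ_B), largest block size 1 (exponent in m_B), 1 block (geometric multiplicity). This forces block sizes [1].
λ = 6: algebraic multiplicity 3 (exponent in χ_B), largest block size 2 (exponent in m_B), 2 blocks (geometric multiplicity). These force block sizes [2, 1].

Jordan blocks: (-2, 1), (6, 2), (6, 1)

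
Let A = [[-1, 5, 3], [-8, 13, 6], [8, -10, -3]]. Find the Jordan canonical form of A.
The characteristic polynomial is det(xI - A) = (x - 3)^3, so the eigenvalues are 3 (algebraic multiplicity 3).

For λ = 3: rank(A - 3I) = 1, rank((A - 3I)^2) = 0. The eigenspace has dimension 3 - 1 = 2, so there are 2 Jordan blocks; the rank sequence gives block sizes [2, 1].

Assembling the blocks gives the Jordan form J above.

J = [[3, 1, 0], [0, 3, 0], [0, 0, 3]]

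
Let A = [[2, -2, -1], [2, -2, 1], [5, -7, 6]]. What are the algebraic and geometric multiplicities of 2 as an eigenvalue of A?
algebraic multiplicity 3, geometric multiplicity 1

The characteristic polynomial is (x - 2)^3, so the factor x - 2 appears with exponent 3: the algebraic multiplicity is 3.

rank(A - 2I) = 2, so the eigenspace has dimension 3 - 2 = 1: the geometric multiplicity is 1.

Since 1 < 3, A is not diagonalizable.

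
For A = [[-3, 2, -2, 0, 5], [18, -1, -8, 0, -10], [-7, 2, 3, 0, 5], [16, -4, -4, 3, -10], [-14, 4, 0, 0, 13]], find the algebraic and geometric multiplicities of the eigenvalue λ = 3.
The characteristic polynomial is (x - 3)^5, so the factor x - 3 appears with exponent 5: the algebraic multiplicity is 5.

rank(A - 3I) = 2, so the eigenspace has dimension 5 - 2 = 3: the geometric multiplicity is 3.

Since 3 < 5, A is not diagonalizable.

algebraic multiplicity 5, geometric multiplicity 3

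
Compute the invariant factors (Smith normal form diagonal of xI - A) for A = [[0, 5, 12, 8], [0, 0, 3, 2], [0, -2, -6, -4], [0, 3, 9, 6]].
The Jordan structure of A has elementary divisors x^3, x. Arranging the block sizes at each eigenvalue in decreasing order and taking row products gives the invariant factors.

Invariant factors (smallest first, each dividing the next): x, x^3.

Check: the last factor x^3 is the minimal polynomial, and the product x^4 is the characteristic polynomial.

x, x^3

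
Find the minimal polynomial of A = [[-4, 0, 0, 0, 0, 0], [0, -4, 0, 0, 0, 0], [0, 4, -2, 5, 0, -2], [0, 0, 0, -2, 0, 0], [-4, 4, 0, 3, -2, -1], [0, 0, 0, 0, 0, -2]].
The characteristic polynomial factors as (x + 2)^4(x + 4)^2. The minimal polynomial is ∏(x - λ)^{k_λ} where k_λ is the size of the largest Jordan block at λ.

For λ = -4: rank(A + 4I) = 4, and the largest Jordan block has size 1 (the smallest k with rank((A + 4I)^k) = rank((A + 4I)^(k+1))).
For λ = -2: rank(A + 2I) = 4, and the largest Jordan block has size 2 (the smallest k with rank((A + 2I)^k) = rank((A + 2I)^(k+1))).

So m_A(x) = (x + 2)^2(x + 4).

m_A(x) = (x + 2)^2(x + 4)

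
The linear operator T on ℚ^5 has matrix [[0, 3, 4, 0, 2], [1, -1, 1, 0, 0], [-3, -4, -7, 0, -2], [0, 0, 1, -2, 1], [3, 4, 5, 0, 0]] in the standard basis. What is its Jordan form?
The characteristic polynomial is det(xI - A) = (x + 2)^5, so the eigenvalues are -2 (algebraic multiplicity 5).

For λ = -2: rank(A + 2I) = 3, rank((A + 2I)^2) = 1, rank((A + 2I)^3) = 0. The eigenspace has dimension 5 - 3 = 2, so there are 2 Jordan blocks; the rank sequence gives block sizes [3, 2].

Assembling the blocks gives the Jordan form J above.

J = [[-2, 1, 0, 0, 0], [0, -2, 1, 0, 0], [0, 0, -2, 0, 0], [0, 0, 0, -2, 1], [0, 0, 0, 0, -2]]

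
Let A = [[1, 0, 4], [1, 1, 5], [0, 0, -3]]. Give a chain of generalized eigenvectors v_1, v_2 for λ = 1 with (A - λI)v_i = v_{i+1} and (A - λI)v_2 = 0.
v_1 = [[1, 1, 0]]^T, v_2 = [[0, 1, 0]]^T

We seek v_1 ∈ ker((A - I)^2) \ ker(A - I), then set v_{i+1} = (A - I) v_i.

One such chain is v_1 = [[1, 1, 0]]^T, v_2 = [[0, 1, 0]]^T. Check: (A - I) v_2 = [[0, 0, 0]]^T = 0.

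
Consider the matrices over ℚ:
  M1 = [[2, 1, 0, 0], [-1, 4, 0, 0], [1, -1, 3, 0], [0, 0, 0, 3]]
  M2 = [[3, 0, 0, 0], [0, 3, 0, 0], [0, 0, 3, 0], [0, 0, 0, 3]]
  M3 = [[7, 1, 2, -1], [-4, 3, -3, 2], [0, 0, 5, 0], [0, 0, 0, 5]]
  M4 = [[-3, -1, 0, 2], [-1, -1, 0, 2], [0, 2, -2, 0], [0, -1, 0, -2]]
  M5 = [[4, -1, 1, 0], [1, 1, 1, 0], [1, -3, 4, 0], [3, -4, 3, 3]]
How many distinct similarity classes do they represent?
5 classes: {M1}, {M2}, {M3}, {M4}, {M5}

Characteristic polynomials: χ_{M1} = (x - 3)^4, χ_{M2} = (x - 3)^4, χ_{M3} = (x - 5)^4, χ_{M4} = (x + 2)^4, χ_{M5} = (x - 3)^4.

{M1}: invariant factors x - 3, x - 3, (x - 3)^2.

{M2}: invariant factors x - 3, x - 3, x - 3, x - 3.

{M3}: invariant factors x - 5, (x - 5)^3.

{M4}: invariant factors x + 2, (x + 2)^3.

{M5}: invariant factors x - 3, (x - 3)^3.

Matrices are similar if and only if their invariant-factor lists agree; the partition into similarity classes is {M1}, {M2}, {M3}, {M4}, {M5}.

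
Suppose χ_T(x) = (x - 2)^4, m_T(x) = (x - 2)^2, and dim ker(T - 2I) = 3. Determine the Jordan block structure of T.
λ = 2: algebraic multiplicity 4 (exponent in χ_T), largest block size 2 (exponent in m_T), 3 blocks (geometric multiplicity). These force block sizes [2, 1, 1].

Jordan blocks: (2, 2), (2, 1), (2, 1)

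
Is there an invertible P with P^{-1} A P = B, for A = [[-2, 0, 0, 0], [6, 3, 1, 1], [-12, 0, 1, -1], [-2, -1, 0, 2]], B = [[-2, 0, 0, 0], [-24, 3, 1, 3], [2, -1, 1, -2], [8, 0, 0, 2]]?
Two matrices over a field are similar if and only if they have the same invariant factors.

Both A and B have characteristic polynomial (x - 2)^3(x + 2) and minimal polynomial (x - 2)^3(x + 2). Computing further, both have invariant factors (x - 2)^3(x + 2). Hence A and B are similar.

Yes.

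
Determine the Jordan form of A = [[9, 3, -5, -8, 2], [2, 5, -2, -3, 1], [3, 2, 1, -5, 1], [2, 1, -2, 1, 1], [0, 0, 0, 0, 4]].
J = [[4, 1, 0, 0, 0], [0, 4, 0, 0, 0], [0, 0, 4, 1, 0], [0, 0, 0, 4, 0], [0, 0, 0, 0, 4]]

The characteristic polynomial is det(xI - A) = (x - 4)^5, so the eigenvalues are 4 (algebraic multiplicity 5).

For λ = 4: rank(A - 4I) = 2, rank((A - 4I)^2) = 0. The eigenspace has dimension 5 - 2 = 3, so there are 3 Jordan blocks; the rank sequence gives block sizes [2, 2, 1].

Assembling the blocks gives the Jordan form J above.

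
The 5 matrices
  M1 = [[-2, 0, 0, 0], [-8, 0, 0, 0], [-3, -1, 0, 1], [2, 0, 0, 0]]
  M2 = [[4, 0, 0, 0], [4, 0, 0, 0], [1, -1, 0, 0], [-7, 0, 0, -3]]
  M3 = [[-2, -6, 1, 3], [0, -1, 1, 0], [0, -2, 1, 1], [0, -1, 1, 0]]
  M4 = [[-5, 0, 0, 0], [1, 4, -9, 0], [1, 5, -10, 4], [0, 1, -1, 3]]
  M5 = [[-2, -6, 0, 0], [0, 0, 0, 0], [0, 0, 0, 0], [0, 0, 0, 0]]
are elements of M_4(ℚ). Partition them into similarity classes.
Characteristic polynomials: χ_{M1} = x^3(x + 2), χ_{M2} = x^2(x - 4)(x + 3), χ_{M3} = x^3(x + 2), χ_{M4} = (x - 1)^2(x + 5)^2, χ_{M5} = x^3(x + 2).

{M1}: invariant factors x, x^2(x + 2).

{M2}: invariant factors x^2(x - 4)(x + 3).

{M3}: invariant factors x^3(x + 2).

{M4}: invariant factors (x - 1)^2(x + 5)^2.

{M5}: invariant factors x, x, x(x + 2).

Matrices are similar if and only if their invariant-factor lists agree; the partition into similarity classes is {M1}, {M2}, {M3}, {M4}, {M5}.

5 classes: {M1}, {M2}, {M3}, {M4}, {M5}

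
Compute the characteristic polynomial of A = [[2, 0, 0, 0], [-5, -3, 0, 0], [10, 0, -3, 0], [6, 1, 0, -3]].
χ_A(x) = (x - 2)(x + 3)^3

xI - A = [[x - 2, 0, 0, 0], [5, x + 3, 0, 0], [-10, 0, x + 3, 0], [-6, -1, 0, x + 3]].

Expanding det(xI - A) along the first row:
det(xI - A) = + (x - 2)·det([[x + 3, 0, 0], [0, x + 3, 0], [-1, 0, x + 3]]) - (0)·det([[5, 0, 0], [-10, x + 3, 0], [-6, 0, x + 3]]) + (0)·det([[5, x + 3, 0], [-10, 0, 0], [-6, -1, x + 3]]) - (0)·det([[5, x + 3, 0], [-10, 0, x + 3], [-6, -1, 0]]).

Evaluating gives χ_A(x) = x^4 + 7x^3 + 9x^2 - 27x - 54 = (x - 2)(x + 3)^3.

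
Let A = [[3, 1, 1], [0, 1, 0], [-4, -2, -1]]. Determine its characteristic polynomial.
xI - A = [[x - 3, -1, -1], [0, x - 1, 0], [4, 2, x + 1]].

Expanding det(xI - A) along the first row:
det(xI - A) = + (x - 3)·det([[x - 1, 0], [2, x + 1]]) - (-1)·det([[0, 0], [4, x + 1]]) + (-1)·det([[0, x - 1], [4, 2]]).

Evaluating gives χ_A(x) = x^3 - 3x^2 + 3x - 1 = (x - 1)^3.

χ_A(x) = (x - 1)^3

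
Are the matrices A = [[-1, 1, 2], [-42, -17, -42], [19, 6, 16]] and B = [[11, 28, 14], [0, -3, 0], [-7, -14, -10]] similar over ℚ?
Both have characteristic polynomial (x - 4)(x + 3)^2, but the minimal polynomial of A is (x - 4)(x + 3)^2 while the minimal polynomial of B is (x - 4)(x + 3). The minimal polynomial is a similarity invariant, so A and B are not similar.

No.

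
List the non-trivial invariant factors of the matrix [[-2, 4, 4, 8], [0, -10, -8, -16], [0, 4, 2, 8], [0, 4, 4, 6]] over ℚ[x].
x + 2, x + 2, (x - 2)(x + 2)

The Jordan structure of A has elementary divisors (x + 2), (x + 2), (x + 2), (x - 2). Arranging the block sizes at each eigenvalue in decreasing order and taking row products gives the invariant factors.

Invariant factors (smallest first, each dividing the next): x + 2, x + 2, (x - 2)(x + 2).

Check: the last factor (x - 2)(x + 2) is the minimal polynomial, and the product (x - 2)(x + 2)^3 is the characteristic polynomial.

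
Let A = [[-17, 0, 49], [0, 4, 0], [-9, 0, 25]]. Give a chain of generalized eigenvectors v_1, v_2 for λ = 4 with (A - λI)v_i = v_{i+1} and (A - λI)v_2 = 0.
We seek v_1 ∈ ker((A - 4I)^2) \ ker(A - 4I), then set v_{i+1} = (A - 4I) v_i.

One such chain is v_1 = [[2, 0, 1]]^T, v_2 = [[7, 0, 3]]^T. Check: (A - 4I) v_2 = [[0, 0, 0]]^T = 0.

v_1 = [[2, 0, 1]]^T, v_2 = [[7, 0, 3]]^T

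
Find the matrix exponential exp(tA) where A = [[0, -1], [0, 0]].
A has Jordan form J = [[0, 1], [0, 0]] with A = PJP^{-1}, so e^{tA} = P e^{tJ} P^{-1}.

For a Jordan block J_k(λ), e^{tJ_k(λ)} = e^{λt} · (I + tN + t^2 N^2/2! + ... + t^{k-1} N^{k-1}/(k-1)!) where N is the nilpotent superdiagonal part.

Assembling the blocks and conjugating back gives the entries of e^{tA} as shown above.

e^{tA} = [[1, -t], [0, 1]]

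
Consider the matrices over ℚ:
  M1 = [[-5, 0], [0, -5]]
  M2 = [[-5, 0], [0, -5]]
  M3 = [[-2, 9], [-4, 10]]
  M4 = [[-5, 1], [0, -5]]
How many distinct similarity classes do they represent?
3 classes: {M1, M2}, {M3}, {M4}

Characteristic polynomials: χ_{M1} = (x + 5)^2, χ_{M2} = (x + 5)^2, χ_{M3} = (x - 4)^2, χ_{M4} = (x + 5)^2.

{M1, M2}: invariant factors x + 5, x + 5.

{M3}: invariant factors (x - 4)^2.

{M4}: invariant factors (x + 5)^2.

Matrices are similar if and only if their invariant-factor lists agree; the partition into similarity classes is {M1, M2}, {M3}, {M4}.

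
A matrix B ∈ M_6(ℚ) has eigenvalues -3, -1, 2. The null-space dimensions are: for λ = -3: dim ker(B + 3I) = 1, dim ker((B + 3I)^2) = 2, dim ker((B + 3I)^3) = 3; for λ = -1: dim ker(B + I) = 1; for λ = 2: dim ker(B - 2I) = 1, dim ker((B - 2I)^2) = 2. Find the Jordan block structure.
Jordan blocks: (-3, 3), (-1, 1), (2, 2)

λ = -3: successive nullity increments [1, 1, 1] count blocks of size ≥ k; block sizes are [3].
λ = -1: successive nullity increments [1] count blocks of size ≥ k; block sizes are [1].
λ = 2: successive nullity increments [1, 1] count blocks of size ≥ k; block sizes are [2].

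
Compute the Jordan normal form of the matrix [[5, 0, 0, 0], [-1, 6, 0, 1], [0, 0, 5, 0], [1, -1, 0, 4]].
J = [[5, 1, 0, 0], [0, 5, 0, 0], [0, 0, 5, 0], [0, 0, 0, 5]]

The characteristic polynomial is det(xI - A) = (x - 5)^4, so the eigenvalues are 5 (algebraic multiplicity 4).

For λ = 5: rank(A - 5I) = 1, rank((A - 5I)^2) = 0. The eigenspace has dimension 4 - 1 = 3, so there are 3 Jordan blocks; the rank sequence gives block sizes [2, 1, 1].

Assembling the blocks gives the Jordan form J above.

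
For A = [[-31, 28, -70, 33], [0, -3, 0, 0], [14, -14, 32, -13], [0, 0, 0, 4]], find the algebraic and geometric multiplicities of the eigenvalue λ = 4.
The characteristic polynomial is (x - 4)^2(x + 3)^2, so the factor x - 4 appears with exponent 2: the algebraic multiplicity is 2.

rank(A - 4I) = 3, so the eigenspace has dimension 4 - 3 = 1: the geometric multiplicity is 1.

Since 1 < 2, A is not diagonalizable.

algebraic multiplicity 2, geometric multiplicity 1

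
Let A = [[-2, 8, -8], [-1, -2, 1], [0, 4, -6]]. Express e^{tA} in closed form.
A has Jordan form J = [[-4, 1, 0], [0, -4, 0], [0, 0, -2]] with A = PJP^{-1}, so e^{tA} = P e^{tJ} P^{-1}.

For a Jordan block J_k(λ), e^{tJ_k(λ)} = e^{λt} · (I + tN + t^2 N^2/2! + ... + t^{k-1} N^{k-1}/(k-1)!) where N is the nilpotent superdiagonal part.

Assembling the blocks and conjugating back gives the entries of e^{tA} as shown above.

e^{tA} = [[(4*t - e^{2*t} + 2)*e^{-4*t}, 8*t*e^{-4*t}, 2*(-6*t + e^{2*t} - 1)*e^{-4*t}], [(t - e^{2*t} + 1)*e^{-4*t}, (2*t + 1)*e^{-4*t}, (-3*t + 2*e^{2*t} - 2)*e^{-4*t}], [(2*t - e^{2*t} + 1)*e^{-4*t}, 4*t*e^{-4*t}, (-6*t + 2*e^{2*t} - 1)*e^{-4*t}]]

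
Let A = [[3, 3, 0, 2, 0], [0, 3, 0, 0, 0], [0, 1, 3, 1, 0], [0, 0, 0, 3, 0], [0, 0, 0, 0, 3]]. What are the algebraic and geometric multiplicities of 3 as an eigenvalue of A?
algebraic multiplicity 5, geometric multiplicity 3

The characteristic polynomial is (x - 3)^5, so the factor x - 3 appears with exponent 5: the algebraic multiplicity is 5.

rank(A - 3I) = 2, so the eigenspace has dimension 5 - 2 = 3: the geometric multiplicity is 3.

Since 3 < 5, A is not diagonalizable.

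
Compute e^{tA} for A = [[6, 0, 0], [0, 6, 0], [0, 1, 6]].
e^{tA} = [[e^{6*t}, 0, 0], [0, e^{6*t}, 0], [0, t*e^{6*t}, e^{6*t}]]

A has Jordan form J = [[6, 1, 0], [0, 6, 0], [0, 0, 6]] with A = PJP^{-1}, so e^{tA} = P e^{tJ} P^{-1}.

For a Jordan block J_k(λ), e^{tJ_k(λ)} = e^{λt} · (I + tN + t^2 N^2/2! + ... + t^{k-1} N^{k-1}/(k-1)!) where N is the nilpotent superdiagonal part.

Assembling the blocks and conjugating back gives the entries of e^{tA} as shown above.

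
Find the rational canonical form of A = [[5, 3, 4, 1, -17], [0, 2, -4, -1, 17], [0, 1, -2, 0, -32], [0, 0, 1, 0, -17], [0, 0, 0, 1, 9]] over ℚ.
R = [[5, 0, 0, 0, 0], [0, 0, 0, 0, 90], [0, 1, 0, 0, -33], [0, 0, 1, 0, -17], [0, 0, 0, 1, 9]]

The invariant factors of A (the non-unit diagonal entries of the Smith normal form of xI - A over ℚ[x]) are x - 5, (x - 5)(x - 3)^2(x + 2), each dividing the next. The characteristic polynomial is their product, (x - 5)^2(x - 3)^2(x + 2).

The rational canonical form is the block-diagonal matrix of companion matrices C(f_i):
R = [[5, 0, 0, 0, 0], [0, 0, 0, 0, 90], [0, 1, 0, 0, -33], [0, 0, 1, 0, -17], [0, 0, 0, 1, 9]].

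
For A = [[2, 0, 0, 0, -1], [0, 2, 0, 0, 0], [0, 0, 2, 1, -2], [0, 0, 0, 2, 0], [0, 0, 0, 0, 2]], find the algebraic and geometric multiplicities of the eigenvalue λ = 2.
The characteristic polynomial is (x - 2)^5, so the factor x - 2 appears with exponent 5: the algebraic multiplicity is 5.

rank(A - 2I) = 2, so the eigenspace has dimension 5 - 2 = 3: the geometric multiplicity is 3.

Since 3 < 5, A is not diagonalizable.

algebraic multiplicity 5, geometric multiplicity 3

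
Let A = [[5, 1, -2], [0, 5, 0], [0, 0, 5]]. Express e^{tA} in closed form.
A has Jordan form J = [[5, 1, 0], [0, 5, 0], [0, 0, 5]] with A = PJP^{-1}, so e^{tA} = P e^{tJ} P^{-1}.

For a Jordan block J_k(λ), e^{tJ_k(λ)} = e^{λt} · (I + tN + t^2 N^2/2! + ... + t^{k-1} N^{k-1}/(k-1)!) where N is the nilpotent superdiagonal part.

Assembling the blocks and conjugating back gives the entries of e^{tA} as shown above.

e^{tA} = [[e^{5*t}, t*e^{5*t}, -2*t*e^{5*t}], [0, e^{5*t}, 0], [0, 0, e^{5*t}]]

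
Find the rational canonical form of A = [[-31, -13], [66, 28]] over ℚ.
R = [[0, 10], [1, -3]]

The invariant factors of A (the non-unit diagonal entries of the Smith normal form of xI - A over ℚ[x]) are (x - 2)(x + 5), each dividing the next. The characteristic polynomial is their product, (x - 2)(x + 5).

The rational canonical form is the block-diagonal matrix of companion matrices C(f_i):
R = [[0, 10], [1, -3]].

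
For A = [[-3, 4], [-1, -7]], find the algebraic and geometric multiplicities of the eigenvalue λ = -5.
The characteristic polynomial is (x + 5)^2, so the factor x + 5 appears with exponent 2: the algebraic multiplicity is 2.

rank(A + 5I) = 1, so the eigenspace has dimension 2 - 1 = 1: the geometric multiplicity is 1.

Since 1 < 2, A is not diagonalizable.

algebraic multiplicity 2, geometric multiplicity 1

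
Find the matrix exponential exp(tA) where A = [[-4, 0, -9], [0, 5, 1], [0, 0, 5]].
e^{tA} = [[e^{-4*t}, 0, (1 - e^{9*t})*e^{-4*t}], [0, e^{5*t}, t*e^{5*t}], [0, 0, e^{5*t}]]

A has Jordan form J = [[-4, 0, 0], [0, 5, 1], [0, 0, 5]] with A = PJP^{-1}, so e^{tA} = P e^{tJ} P^{-1}.

For a Jordan block J_k(λ), e^{tJ_k(λ)} = e^{λt} · (I + tN + t^2 N^2/2! + ... + t^{k-1} N^{k-1}/(k-1)!) where N is the nilpotent superdiagonal part.

Assembling the blocks and conjugating back gives the entries of e^{tA} as shown above.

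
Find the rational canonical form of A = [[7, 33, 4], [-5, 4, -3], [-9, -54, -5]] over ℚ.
R = [[0, 0, 16], [1, 0, -12], [0, 1, 6]]

The invariant factors of A (the non-unit diagonal entries of the Smith normal form of xI - A over ℚ[x]) are (x - 4)(x^2 - 2x + 4), each dividing the next. The characteristic polynomial is their product, (x - 4)(x^2 - 2x + 4).

The rational canonical form is the block-diagonal matrix of companion matrices C(f_i):
R = [[0, 0, 16], [1, 0, -12], [0, 1, 6]].

Note the characteristic polynomial does not split into linear factors over ℚ, so A has no Jordan form over ℚ; the rational canonical form exists over any field.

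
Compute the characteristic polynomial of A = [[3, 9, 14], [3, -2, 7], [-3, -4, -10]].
xI - A = [[x - 3, -9, -14], [-3, x + 2, -7], [3, 4, x + 10]].

Expanding det(xI - A) along the first row:
det(xI - A) = + (x - 3)·det([[x + 2, -7], [4, x + 10]]) - (-9)·det([[-3, -7], [3, x + 10]]) + (-14)·det([[-3, x + 2], [3, 4]]).

Evaluating gives χ_A(x) = x^3 + 9x^2 + 27x + 27 = (x + 3)^3.

χ_A(x) = (x + 3)^3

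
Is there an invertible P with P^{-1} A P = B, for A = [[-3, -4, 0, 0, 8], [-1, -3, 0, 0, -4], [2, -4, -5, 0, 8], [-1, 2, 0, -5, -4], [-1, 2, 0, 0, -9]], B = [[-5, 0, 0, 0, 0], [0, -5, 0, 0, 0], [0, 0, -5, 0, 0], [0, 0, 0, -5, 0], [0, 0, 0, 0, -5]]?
Both have characteristic polynomial (x + 5)^5, but the minimal polynomial of A is (x + 5)^2 while the minimal polynomial of B is x + 5. The minimal polynomial is a similarity invariant, so A and B are not similar.

No.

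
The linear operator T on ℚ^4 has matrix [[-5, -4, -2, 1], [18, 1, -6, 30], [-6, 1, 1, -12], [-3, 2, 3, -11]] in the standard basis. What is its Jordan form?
The characteristic polynomial is det(xI - A) = (x + 2)^2(x + 5)^2, so the eigenvalues are -5 (algebraic multiplicity 2), -2 (algebraic multiplicity 2).

For λ = -5: rank(A + 5I) = 3, rank((A + 5I)^2) = 2. The eigenspace has dimension 4 - 3 = 1, so there is 1 Jordan block; the rank sequence gives block sizes [2].

For λ = -2: rank(A + 2I) = 3, rank((A + 2I)^2) = 2. The eigenspace has dimension 4 - 3 = 1, so there is 1 Jordan block; the rank sequence gives block sizes [2].

Assembling the blocks gives the Jordan form J above.

J = [[-5, 1, 0, 0], [0, -5, 0, 0], [0, 0, -2, 1], [0, 0, 0, -2]]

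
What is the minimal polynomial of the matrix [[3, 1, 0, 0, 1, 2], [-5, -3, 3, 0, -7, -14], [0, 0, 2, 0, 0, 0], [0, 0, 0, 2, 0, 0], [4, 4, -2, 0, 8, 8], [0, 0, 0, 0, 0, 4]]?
The characteristic polynomial factors as (x - 4)^2(x - 2)^4. The minimal polynomial is ∏(x - λ)^{k_λ} where k_λ is the size of the largest Jordan block at λ.

For λ = 2: rank(A - 2I) = 4, and the largest Jordan block has size 3 (the smallest k with rank((A - 2I)^k) = rank((A - 2I)^(k+1))).
For λ = 4: rank(A - 4I) = 4, and the largest Jordan block has size 1 (the smallest k with rank((A - 4I)^k) = rank((A - 4I)^(k+1))).

So m_A(x) = (x - 4)(x - 2)^3.

m_A(x) = (x - 4)(x - 2)^3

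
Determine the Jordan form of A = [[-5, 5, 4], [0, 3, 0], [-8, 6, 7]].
J = [[-1, 0, 0], [0, 3, 1], [0, 0, 3]]

The characteristic polynomial is det(xI - A) = (x - 3)^2(x + 1), so the eigenvalues are -1 (algebraic multiplicity 1), 3 (algebraic multiplicity 2).

For λ = -1: algebraic multiplicity 1 gives one 1×1 block.

For λ = 3: rank(A - 3I) = 2, rank((A - 3I)^2) = 1. The eigenspace has dimension 3 - 2 = 1, so there is 1 Jordan block; the rank sequence gives block sizes [2].

Assembling the blocks gives the Jordan form J above.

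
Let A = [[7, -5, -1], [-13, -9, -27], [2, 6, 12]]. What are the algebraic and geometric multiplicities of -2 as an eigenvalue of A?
The characteristic polynomial is (x - 6)^2(x + 2), so the factor x + 2 appears with exponent 1: the algebraic multiplicity is 1.

rank(A + 2I) = 2, so the eigenspace has dimension 3 - 2 = 1: the geometric multiplicity is 1.

algebraic multiplicity 1, geometric multiplicity 1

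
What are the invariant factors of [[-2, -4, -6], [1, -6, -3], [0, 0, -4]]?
The Jordan structure of A has elementary divisors (x + 4)^2, (x + 4). Arranging the block sizes at each eigenvalue in decreasing order and taking row products gives the invariant factors.

Invariant factors (smallest first, each dividing the next): x + 4, (x + 4)^2.

Check: the last factor (x + 4)^2 is the minimal polynomial, and the product (x + 4)^3 is the characteristic polynomial.

x + 4, (x + 4)^2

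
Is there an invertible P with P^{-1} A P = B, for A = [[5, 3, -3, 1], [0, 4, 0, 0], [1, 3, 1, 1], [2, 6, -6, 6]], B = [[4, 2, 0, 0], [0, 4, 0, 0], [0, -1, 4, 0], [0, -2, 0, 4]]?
Two matrices over a field are similar if and only if they have the same invariant factors.

Both A and B have characteristic polynomial (x - 4)^4 and minimal polynomial (x - 4)^2. Computing further, both have invariant factors x - 4, x - 4, (x - 4)^2. Hence A and B are similar.

Yes.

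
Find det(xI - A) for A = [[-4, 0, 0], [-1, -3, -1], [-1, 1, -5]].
xI - A = [[x + 4, 0, 0], [1, x + 3, 1], [1, -1, x + 5]].

Expanding det(xI - A) along the first row:
det(xI - A) = + (x + 4)·det([[x + 3, 1], [-1, x + 5]]) - (0)·det([[1, 1], [1, x + 5]]) + (0)·det([[1, x + 3], [1, -1]]).

Evaluating gives χ_A(x) = x^3 + 12x^2 + 48x + 64 = (x + 4)^3.

χ_A(x) = (x + 4)^3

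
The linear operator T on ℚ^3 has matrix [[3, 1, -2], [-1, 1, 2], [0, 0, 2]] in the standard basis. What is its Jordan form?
J = [[2, 1, 0], [0, 2, 0], [0, 0, 2]]

The characteristic polynomial is det(xI - A) = (x - 2)^3, so the eigenvalues are 2 (algebraic multiplicity 3).

For λ = 2: rank(A - 2I) = 1, rank((A - 2I)^2) = 0. The eigenspace has dimension 3 - 1 = 2, so there are 2 Jordan blocks; the rank sequence gives block sizes [2, 1].

Assembling the blocks gives the Jordan form J above.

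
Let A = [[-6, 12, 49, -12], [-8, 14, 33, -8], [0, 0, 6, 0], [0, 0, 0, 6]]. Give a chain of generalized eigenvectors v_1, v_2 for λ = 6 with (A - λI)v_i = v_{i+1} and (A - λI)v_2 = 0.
v_1 = [[11, 10, 1, 3]]^T, v_2 = [[1, 1, 0, 0]]^T

We seek v_1 ∈ ker((A - 6I)^2) \ ker(A - 6I), then set v_{i+1} = (A - 6I) v_i.

One such chain is v_1 = [[11, 10, 1, 3]]^T, v_2 = [[1, 1, 0, 0]]^T. Check: (A - 6I) v_2 = [[0, 0, 0, 0]]^T = 0.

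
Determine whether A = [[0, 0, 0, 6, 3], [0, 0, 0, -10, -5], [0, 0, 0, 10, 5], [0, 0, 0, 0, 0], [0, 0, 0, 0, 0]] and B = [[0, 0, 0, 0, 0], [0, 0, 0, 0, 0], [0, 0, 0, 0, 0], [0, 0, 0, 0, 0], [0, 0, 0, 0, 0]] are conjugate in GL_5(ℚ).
No.

Both have characteristic polynomial x^5, but the minimal polynomial of A is x^2 while the minimal polynomial of B is x. The minimal polynomial is a similarity invariant, so A and B are not similar.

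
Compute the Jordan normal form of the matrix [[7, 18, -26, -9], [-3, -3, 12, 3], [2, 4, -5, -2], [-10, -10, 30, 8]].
The characteristic polynomial is det(xI - A) = (x - 3)^3(x + 2), so the eigenvalues are -2 (algebraic multiplicity 1), 3 (algebraic multiplicity 3).

For λ = -2: algebraic multiplicity 1 gives one 1×1 block.

For λ = 3: rank(A - 3I) = 2, rank((A - 3I)^2) = 1. The eigenspace has dimension 4 - 2 = 2, so there are 2 Jordan blocks; the rank sequence gives block sizes [2, 1].

Assembling the blocks gives the Jordan form J above.

J = [[-2, 0, 0, 0], [0, 3, 1, 0], [0, 0, 3, 0], [0, 0, 0, 3]]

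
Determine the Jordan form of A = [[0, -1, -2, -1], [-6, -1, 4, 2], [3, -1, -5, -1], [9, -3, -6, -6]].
J = [[-3, 1, 0, 0], [0, -3, 0, 0], [0, 0, -3, 0], [0, 0, 0, -3]]

The characteristic polynomial is det(xI - A) = (x + 3)^4, so the eigenvalues are -3 (algebraic multiplicity 4).

For λ = -3: rank(A + 3I) = 1, rank((A + 3I)^2) = 0. The eigenspace has dimension 4 - 1 = 3, so there are 3 Jordan blocks; the rank sequence gives block sizes [2, 1, 1].

Assembling the blocks gives the Jordan form J above.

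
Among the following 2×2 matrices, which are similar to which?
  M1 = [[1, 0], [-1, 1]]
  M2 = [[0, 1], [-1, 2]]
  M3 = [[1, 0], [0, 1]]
2 classes: {M1, M2}, {M3}

Characteristic polynomials: χ_{M1} = (x - 1)^2, χ_{M2} = (x - 1)^2, χ_{M3} = (x - 1)^2.

{M1, M2}: invariant factors (x - 1)^2.

{M3}: invariant factors x - 1, x - 1.

Matrices are similar if and only if their invariant-factor lists agree; the partition into similarity classes is {M1, M2}, {M3}.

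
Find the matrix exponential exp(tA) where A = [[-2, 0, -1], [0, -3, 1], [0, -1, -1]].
A has Jordan form J = [[-2, 1, 0], [0, -2, 1], [0, 0, -2]] with A = PJP^{-1}, so e^{tA} = P e^{tJ} P^{-1}.

For a Jordan block J_k(λ), e^{tJ_k(λ)} = e^{λt} · (I + tN + t^2 N^2/2! + ... + t^{k-1} N^{k-1}/(k-1)!) where N is the nilpotent superdiagonal part.

Assembling the blocks and conjugating back gives the entries of e^{tA} as shown above.

e^{tA} = [[e^{-2*t}, t^2*e^{-2*t}/2, t*(-t - 2)*e^{-2*t}/2], [0, (1 - t)*e^{-2*t}, t*e^{-2*t}], [0, -t*e^{-2*t}, (t + 1)*e^{-2*t}]]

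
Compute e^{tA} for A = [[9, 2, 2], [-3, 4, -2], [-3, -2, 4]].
e^{tA} = [[(4*e^{t} - 3)*e^{5*t}, 2*(e^{t} - 1)*e^{5*t}, 2*(e^{t} - 1)*e^{5*t}], [3*(1 - e^{t})*e^{5*t}, (2 - e^{t})*e^{5*t}, 2*(1 - e^{t})*e^{5*t}], [3*(1 - e^{t})*e^{5*t}, 2*(1 - e^{t})*e^{5*t}, (2 - e^{t})*e^{5*t}]]

A has Jordan form J = [[5, 0, 0], [0, 6, 0], [0, 0, 6]] with A = PJP^{-1}, so e^{tA} = P e^{tJ} P^{-1}.

For a Jordan block J_k(λ), e^{tJ_k(λ)} = e^{λt} · (I + tN + t^2 N^2/2! + ... + t^{k-1} N^{k-1}/(k-1)!) where N is the nilpotent superdiagonal part.

Assembling the blocks and conjugating back gives the entries of e^{tA} as shown above.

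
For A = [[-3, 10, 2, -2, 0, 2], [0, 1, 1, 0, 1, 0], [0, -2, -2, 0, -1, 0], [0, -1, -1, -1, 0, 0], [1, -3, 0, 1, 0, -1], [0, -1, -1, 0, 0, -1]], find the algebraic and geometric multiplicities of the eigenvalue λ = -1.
The characteristic polynomial is (x + 1)^6, so the factor x + 1 appears with exponent 6: the algebraic multiplicity is 6.

rank(A + I) = 3, so the eigenspace has dimension 6 - 3 = 3: the geometric multiplicity is 3.

Since 3 < 6, A is not diagonalizable.

algebraic multiplicity 6, geometric multiplicity 3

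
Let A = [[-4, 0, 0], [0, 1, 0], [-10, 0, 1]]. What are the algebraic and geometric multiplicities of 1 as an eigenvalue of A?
algebraic multiplicity 2, geometric multiplicity 2

The characteristic polynomial is (x - 1)^2(x + 4), so the factor x - 1 appears with exponent 2: the algebraic multiplicity is 2.

rank(A - I) = 1, so the eigenspace has dimension 3 - 1 = 2: the geometric multiplicity is 2.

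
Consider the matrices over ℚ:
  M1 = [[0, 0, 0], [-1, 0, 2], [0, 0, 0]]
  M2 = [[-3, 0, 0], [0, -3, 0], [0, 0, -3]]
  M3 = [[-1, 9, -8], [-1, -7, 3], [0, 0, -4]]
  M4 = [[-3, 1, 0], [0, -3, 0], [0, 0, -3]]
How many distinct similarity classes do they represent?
4 classes: {M1}, {M2}, {M3}, {M4}

Characteristic polynomials: χ_{M1} = x^3, χ_{M2} = (x + 3)^3, χ_{M3} = (x + 4)^3, χ_{M4} = (x + 3)^3.

{M1}: invariant factors x, x^2.

{M2}: invariant factors x + 3, x + 3, x + 3.

{M3}: invariant factors (x + 4)^3.

{M4}: invariant factors x + 3, (x + 3)^2.

Matrices are similar if and only if their invariant-factor lists agree; the partition into similarity classes is {M1}, {M2}, {M3}, {M4}.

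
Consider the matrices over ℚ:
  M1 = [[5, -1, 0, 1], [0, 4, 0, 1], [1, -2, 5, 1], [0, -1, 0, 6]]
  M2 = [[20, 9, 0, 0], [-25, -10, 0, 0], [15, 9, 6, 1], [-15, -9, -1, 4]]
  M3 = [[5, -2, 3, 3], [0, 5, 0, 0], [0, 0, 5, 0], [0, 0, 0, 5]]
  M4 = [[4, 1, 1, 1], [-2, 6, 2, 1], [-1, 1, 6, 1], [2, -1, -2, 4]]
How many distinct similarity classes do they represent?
Characteristic polynomials: χ_{M1} = (x - 5)^4, χ_{M2} = (x - 5)^4, χ_{M3} = (x - 5)^4, χ_{M4} = (x - 5)^4.

{M1, M2, M4}: invariant factors (x - 5)^2, (x - 5)^2.

{M3}: invariant factors x - 5, x - 5, (x - 5)^2.

Matrices are similar if and only if their invariant-factor lists agree; the partition into similarity classes is {M1, M2, M4}, {M3}.

2 classes: {M1, M2, M4}, {M3}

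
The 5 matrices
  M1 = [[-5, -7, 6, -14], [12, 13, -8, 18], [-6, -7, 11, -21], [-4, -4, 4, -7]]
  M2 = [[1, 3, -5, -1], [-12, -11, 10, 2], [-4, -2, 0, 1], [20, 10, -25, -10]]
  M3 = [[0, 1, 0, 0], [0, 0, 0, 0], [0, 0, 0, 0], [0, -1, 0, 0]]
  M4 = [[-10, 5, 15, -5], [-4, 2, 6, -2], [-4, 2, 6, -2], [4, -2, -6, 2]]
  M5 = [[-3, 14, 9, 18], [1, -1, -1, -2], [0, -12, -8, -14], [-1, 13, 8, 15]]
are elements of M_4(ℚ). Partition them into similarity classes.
Characteristic polynomials: χ_{M1} = (x - 3)^4, χ_{M2} = (x + 5)^4, χ_{M3} = x^4, χ_{M4} = x^4, χ_{M5} = (x - 6)(x + 1)^3.

{M1}: invariant factors (x - 3)^2, (x - 3)^2.

{M2}: invariant factors (x + 5)^2, (x + 5)^2.

{M3, M4}: invariant factors x, x, x^2.

{M5}: invariant factors (x - 6)(x + 1)^3.

Matrices are similar if and only if their invariant-factor lists agree; the partition into similarity classes is {M1}, {M2}, {M3, M4}, {M5}.

4 classes: {M1}, {M2}, {M3, M4}, {M5}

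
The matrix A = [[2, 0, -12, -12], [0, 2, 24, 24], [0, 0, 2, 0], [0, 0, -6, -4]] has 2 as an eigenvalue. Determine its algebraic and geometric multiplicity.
The characteristic polynomial is (x - 2)^3(x + 4), so the factor x - 2 appears with exponent 3: the algebraic multiplicity is 3.

rank(A - 2I) = 1, so the eigenspace has dimension 4 - 1 = 3: the geometric multiplicity is 3.

algebraic multiplicity 3, geometric multiplicity 3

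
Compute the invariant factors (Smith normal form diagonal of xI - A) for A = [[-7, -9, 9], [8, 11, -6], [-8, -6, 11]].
The Jordan structure of A has elementary divisors (x - 5)^2, (x - 5). Arranging the block sizes at each eigenvalue in decreasing order and taking row products gives the invariant factors.

Invariant factors (smallest first, each dividing the next): x - 5, (x - 5)^2.

Check: the last factor (x - 5)^2 is the minimal polynomial, and the product (x - 5)^3 is the characteristic polynomial.

x - 5, (x - 5)^2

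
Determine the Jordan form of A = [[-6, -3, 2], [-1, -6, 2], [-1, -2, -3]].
J = [[-5, 1, 0], [0, -5, 1], [0, 0, -5]]

The characteristic polynomial is det(xI - A) = (x + 5)^3, so the eigenvalues are -5 (algebraic multiplicity 3).

For λ = -5: rank(A + 5I) = 2, rank((A + 5I)^2) = 1, rank((A + 5I)^3) = 0. The eigenspace has dimension 3 - 2 = 1, so there is 1 Jordan block; the rank sequence gives block sizes [3].

Assembling the blocks gives the Jordan form J above.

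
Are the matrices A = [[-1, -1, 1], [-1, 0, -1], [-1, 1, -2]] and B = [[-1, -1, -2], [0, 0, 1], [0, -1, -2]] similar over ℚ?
Two matrices over a field are similar if and only if they have the same invariant factors.

Both A and B have characteristic polynomial (x + 1)^3 and minimal polynomial (x + 1)^3. Computing further, both have invariant factors (x + 1)^3. Hence A and B are similar.

Yes.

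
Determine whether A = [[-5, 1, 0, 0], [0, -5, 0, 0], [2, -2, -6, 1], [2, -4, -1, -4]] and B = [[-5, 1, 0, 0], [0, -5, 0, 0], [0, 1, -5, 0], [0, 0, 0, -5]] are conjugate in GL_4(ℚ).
No.

Both have characteristic polynomial (x + 5)^4 and minimal polynomial (x + 5)^2. But rank(A + 5I) = 2 for A while rank(B + 5I) = 1 for B, so the number of Jordan blocks at λ = -5 differs. A and B are not similar.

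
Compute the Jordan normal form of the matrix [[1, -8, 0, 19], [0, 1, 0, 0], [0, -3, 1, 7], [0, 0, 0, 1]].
The characteristic polynomial is det(xI - A) = (x - 1)^4, so the eigenvalues are 1 (algebraic multiplicity 4).

For λ = 1: rank(A - I) = 2, rank((A - I)^2) = 0. The eigenspace has dimension 4 - 2 = 2, so there are 2 Jordan blocks; the rank sequence gives block sizes [2, 2].

Assembling the blocks gives the Jordan form J above.

J = [[1, 1, 0, 0], [0, 1, 0, 0], [0, 0, 1, 1], [0, 0, 0, 1]]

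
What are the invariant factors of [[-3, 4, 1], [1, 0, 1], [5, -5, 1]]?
(x - 1)^2(x + 4)

The Jordan structure of A has elementary divisors (x + 4), (x - 1)^2. Arranging the block sizes at each eigenvalue in decreasing order and taking row products gives the invariant factors.

Invariant factors (smallest first, each dividing the next): (x - 1)^2(x + 4).

Check: the last factor (x - 1)^2(x + 4) is the minimal polynomial, and the product (x - 1)^2(x + 4) is the characteristic polynomial.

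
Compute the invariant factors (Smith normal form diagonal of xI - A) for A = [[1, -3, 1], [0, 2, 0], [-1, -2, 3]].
(x - 2)^3

The Jordan structure of A has elementary divisors (x - 2)^3. Arranging the block sizes at each eigenvalue in decreasing order and taking row products gives the invariant factors.

Invariant factors (smallest first, each dividing the next): (x - 2)^3.

Check: the last factor (x - 2)^3 is the minimal polynomial, and the product (x - 2)^3 is the characteristic polynomial.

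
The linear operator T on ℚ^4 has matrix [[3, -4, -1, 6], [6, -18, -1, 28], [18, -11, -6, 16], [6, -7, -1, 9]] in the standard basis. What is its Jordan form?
The characteristic polynomial is det(xI - A) = (x + 3)^4, so the eigenvalues are -3 (algebraic multiplicity 4).

For λ = -3: rank(A + 3I) = 2, rank((A + 3I)^2) = 1, rank((A + 3I)^3) = 0. The eigenspace has dimension 4 - 2 = 2, so there are 2 Jordan blocks; the rank sequence gives block sizes [3, 1].

Assembling the blocks gives the Jordan form J above.

J = [[-3, 1, 0, 0], [0, -3, 1, 0], [0, 0, -3, 0], [0, 0, 0, -3]]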